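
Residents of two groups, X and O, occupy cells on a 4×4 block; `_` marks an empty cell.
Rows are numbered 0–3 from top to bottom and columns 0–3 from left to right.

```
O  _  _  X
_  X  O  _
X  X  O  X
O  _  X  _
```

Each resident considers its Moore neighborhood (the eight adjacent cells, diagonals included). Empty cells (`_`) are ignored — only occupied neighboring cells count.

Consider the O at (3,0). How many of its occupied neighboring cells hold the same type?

Occupied neighbors of (3,0): (2,0)=X, (2,1)=X.
Same type (O): 0 of 2.

0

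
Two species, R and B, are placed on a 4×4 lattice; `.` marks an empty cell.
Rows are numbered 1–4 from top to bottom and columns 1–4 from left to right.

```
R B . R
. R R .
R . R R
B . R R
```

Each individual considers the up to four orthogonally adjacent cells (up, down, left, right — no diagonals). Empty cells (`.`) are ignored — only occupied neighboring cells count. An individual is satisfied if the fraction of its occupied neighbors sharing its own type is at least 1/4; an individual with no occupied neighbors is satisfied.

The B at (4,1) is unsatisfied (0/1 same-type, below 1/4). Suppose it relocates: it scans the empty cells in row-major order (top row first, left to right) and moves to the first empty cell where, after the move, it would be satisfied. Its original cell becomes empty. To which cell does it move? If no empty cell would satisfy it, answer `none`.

Vacating (4,1). Empty cells in order:
  (1,3): 1/3 same-type → satisfied — stop here.

(1,3)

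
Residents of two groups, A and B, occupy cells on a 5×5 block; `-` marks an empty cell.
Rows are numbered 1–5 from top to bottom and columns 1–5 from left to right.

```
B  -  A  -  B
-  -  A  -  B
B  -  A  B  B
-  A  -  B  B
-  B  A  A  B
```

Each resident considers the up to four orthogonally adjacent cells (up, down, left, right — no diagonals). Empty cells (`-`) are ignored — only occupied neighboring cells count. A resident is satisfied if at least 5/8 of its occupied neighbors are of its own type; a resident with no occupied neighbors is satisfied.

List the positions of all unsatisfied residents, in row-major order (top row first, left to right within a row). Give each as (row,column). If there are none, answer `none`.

(3,3), (4,2), (5,2), (5,3), (5,4), (5,5)

(1,1)B 0/0 ✓
(1,3)A 1/1 ✓
(1,5)B 1/1 ✓
(2,3)A 2/2 ✓
(2,5)B 2/2 ✓
(3,1)B 0/0 ✓
(3,3)A 1/2 ✗
(3,4)B 2/3 ✓
(3,5)B 3/3 ✓
(4,2)A 0/1 ✗
(4,4)B 2/3 ✓
(4,5)B 3/3 ✓
(5,2)B 0/2 ✗
(5,3)A 1/2 ✗
(5,4)A 1/3 ✗
(5,5)B 1/2 ✗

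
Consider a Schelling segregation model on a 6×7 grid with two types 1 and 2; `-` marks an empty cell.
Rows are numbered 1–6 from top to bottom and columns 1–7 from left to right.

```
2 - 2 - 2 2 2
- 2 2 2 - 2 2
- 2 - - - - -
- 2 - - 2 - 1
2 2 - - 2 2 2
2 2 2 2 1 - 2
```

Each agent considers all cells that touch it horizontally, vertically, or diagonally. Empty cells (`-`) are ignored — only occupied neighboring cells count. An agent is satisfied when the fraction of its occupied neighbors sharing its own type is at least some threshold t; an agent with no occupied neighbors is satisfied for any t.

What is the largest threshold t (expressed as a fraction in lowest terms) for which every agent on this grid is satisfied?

0/1

Row 1: (1,1)2 1/1 · (1,3)2 3/3 · (1,5)2 3/3 · (1,6)2 4/4 · (1,7)2 3/3
Row 2: (2,2)2 4/4 · (2,3)2 4/4 · (2,4)2 3/3 · (2,6)2 4/4 · (2,7)2 3/3
Row 3: (3,2)2 3/3
Row 4: (4,2)2 3/3 · (4,5)2 2/2 · (4,7)1 0/2
Row 5: (5,1)2 4/4 · (5,2)2 5/5 · (5,5)2 3/4 · (5,6)2 4/6 · (5,7)2 2/3
Row 6: (6,1)2 3/3 · (6,2)2 4/4 · (6,3)2 3/3 · (6,4)2 2/3 · (6,5)1 0/3 · (6,7)2 2/2
The smallest same-type fraction is 0/2 at (4,7), which reduces to 0/1. Any threshold above that leaves this agent unsatisfied.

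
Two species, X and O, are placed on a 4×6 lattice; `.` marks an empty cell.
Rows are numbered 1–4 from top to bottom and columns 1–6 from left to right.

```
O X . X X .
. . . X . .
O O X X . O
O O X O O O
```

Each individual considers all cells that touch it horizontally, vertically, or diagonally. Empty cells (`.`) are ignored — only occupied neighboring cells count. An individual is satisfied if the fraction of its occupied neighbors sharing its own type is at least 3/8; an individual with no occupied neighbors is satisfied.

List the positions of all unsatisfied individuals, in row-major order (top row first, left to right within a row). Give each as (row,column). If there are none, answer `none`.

(1,1)O 0/1 not
(1,2)X 0/1 not
(1,4)X 2/2 satisfied
(1,5)X 2/2 satisfied
(2,4)X 4/4 satisfied
(3,1)O 3/3 satisfied
(3,2)O 3/5 satisfied
(3,3)X 3/6 satisfied
(3,4)X 3/5 satisfied
(3,6)O 2/2 satisfied
(4,1)O 3/3 satisfied
(4,2)O 3/5 satisfied
(4,3)X 2/5 satisfied
(4,4)O 1/4 not
(4,5)O 3/4 satisfied
(4,6)O 2/2 satisfied

(1,1), (1,2), (4,4)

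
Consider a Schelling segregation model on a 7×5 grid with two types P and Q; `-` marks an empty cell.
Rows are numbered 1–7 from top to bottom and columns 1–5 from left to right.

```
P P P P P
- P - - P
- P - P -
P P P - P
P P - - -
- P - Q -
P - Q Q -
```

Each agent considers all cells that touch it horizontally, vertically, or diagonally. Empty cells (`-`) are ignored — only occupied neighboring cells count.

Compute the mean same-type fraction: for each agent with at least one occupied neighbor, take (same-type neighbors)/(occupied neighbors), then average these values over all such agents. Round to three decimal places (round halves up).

Row 1: (1,1)P 2/2 · (1,2)P 3/3 · (1,3)P 3/3 · (1,4)P 3/3 · (1,5)P 2/2
Row 2: (2,2)P 4/4 · (2,5)P 3/3
Row 3: (3,2)P 4/4 · (3,4)P 3/3
Row 4: (4,1)P 4/4 · (4,2)P 5/5 · (4,3)P 4/4 · (4,5)P 1/1
Row 5: (5,1)P 4/4 · (5,2)P 5/5
Row 6: (6,2)P 3/4 · (6,4)Q 2/2
Row 7: (7,1)P 1/1 · (7,3)Q 2/3 · (7,4)Q 2/2
Sum over 20 agents: 2/2 + 3/3 + 3/3 + 3/3 + 2/2 + 4/4 + 3/3 + 4/4 + 3/3 + 4/4 + 5/5 + 4/4 + 1/1 + 4/4 + 5/5 + 3/4 + 2/2 + 1/1 + 2/3 + 2/2 = 233/12; mean = 233/12 ÷ 20 = 233/240 = 0.970833… → 0.971.

0.971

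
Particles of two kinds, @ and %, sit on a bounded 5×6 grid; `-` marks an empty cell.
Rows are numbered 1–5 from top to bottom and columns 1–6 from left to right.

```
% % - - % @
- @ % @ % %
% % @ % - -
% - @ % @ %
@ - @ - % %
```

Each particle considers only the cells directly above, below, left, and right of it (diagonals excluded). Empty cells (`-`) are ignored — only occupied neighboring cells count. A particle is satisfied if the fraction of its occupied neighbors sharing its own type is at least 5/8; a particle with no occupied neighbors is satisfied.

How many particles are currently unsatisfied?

16

Row 1: (1,1)% 1/1 satisfied · (1,2)% 1/2 not · (1,5)% 1/2 not · (1,6)@ 0/2 not
Row 2: (2,2)@ 0/3 not · (2,3)% 0/3 not · (2,4)@ 0/3 not · (2,5)% 2/3 satisfied · (2,6)% 1/2 not
Row 3: (3,1)% 2/2 satisfied · (3,2)% 1/3 not · (3,3)@ 1/4 not · (3,4)% 1/3 not
Row 4: (4,1)% 1/2 not · (4,3)@ 2/3 satisfied · (4,4)% 1/3 not · (4,5)@ 0/3 not · (4,6)% 1/2 not
Row 5: (5,1)@ 0/1 not · (5,3)@ 1/1 satisfied · (5,5)% 1/2 not · (5,6)% 2/2 satisfied
Unsatisfied: (1,2), (1,5), (1,6), (2,2), (2,3), (2,4), (2,6), (3,2), (3,3), (3,4), (4,1), (4,4), (4,5), (4,6), (5,1), (5,5) — 16 in total.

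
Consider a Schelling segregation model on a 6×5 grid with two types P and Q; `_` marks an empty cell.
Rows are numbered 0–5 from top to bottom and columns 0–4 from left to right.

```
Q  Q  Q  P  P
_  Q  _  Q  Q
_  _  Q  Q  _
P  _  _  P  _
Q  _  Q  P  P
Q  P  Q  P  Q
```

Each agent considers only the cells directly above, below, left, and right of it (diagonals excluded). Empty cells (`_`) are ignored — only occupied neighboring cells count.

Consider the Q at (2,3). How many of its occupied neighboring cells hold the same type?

2

Occupied neighbors of (2,3): (1,3)=Q, (3,3)=P, (2,2)=Q.
Same type (Q): 2 of 3.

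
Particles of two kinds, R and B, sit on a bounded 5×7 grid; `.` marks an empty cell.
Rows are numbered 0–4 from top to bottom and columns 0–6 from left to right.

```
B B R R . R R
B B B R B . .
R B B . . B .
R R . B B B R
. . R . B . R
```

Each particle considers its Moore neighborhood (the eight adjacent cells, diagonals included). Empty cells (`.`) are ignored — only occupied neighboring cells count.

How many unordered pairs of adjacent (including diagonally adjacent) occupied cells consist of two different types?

19

Scan each occupied cell's neighbors to the right and below (and the two forward diagonals) so each pair is counted once.
Row 0: B(0,0)–B(0,1)= B(0,0)–B(1,0)= B(0,0)–B(1,1)= B(0,1)–R(0,2)≠ B(0,1)–B(1,1)= B(0,1)–B(1,2)= B(0,1)–B(1,0)= R(0,2)–R(0,3)= R(0,2)–B(1,2)≠ R(0,2)–R(1,3)= R(0,2)–B(1,1)≠ R(0,3)–R(1,3)= R(0,3)–B(1,4)≠ R(0,3)–B(1,2)≠ R(0,5)–R(0,6)= R(0,5)–B(1,4)≠  → 6/16 unlike.
Row 1: B(1,0)–B(1,1)= B(1,0)–R(2,0)≠ B(1,0)–B(2,1)= B(1,1)–B(1,2)= B(1,1)–B(2,1)= B(1,1)–B(2,2)= B(1,1)–R(2,0)≠ B(1,2)–R(1,3)≠ B(1,2)–B(2,2)= B(1,2)–B(2,1)= R(1,3)–B(1,4)≠ R(1,3)–B(2,2)≠ B(1,4)–B(2,5)=  → 5/13 unlike.
Row 2: R(2,0)–B(2,1)≠ R(2,0)–R(3,0)= R(2,0)–R(3,1)= B(2,1)–B(2,2)= B(2,1)–R(3,1)≠ B(2,1)–R(3,0)≠ B(2,2)–B(3,3)= B(2,2)–R(3,1)≠ B(2,5)–B(3,5)= B(2,5)–R(3,6)≠ B(2,5)–B(3,4)=  → 5/11 unlike.
Row 3: R(3,0)–R(3,1)= R(3,1)–R(4,2)= B(3,3)–B(3,4)= B(3,3)–B(4,4)= B(3,3)–R(4,2)≠ B(3,4)–B(3,5)= B(3,4)–B(4,4)= B(3,5)–R(3,6)≠ B(3,5)–R(4,6)≠ B(3,5)–B(4,4)= R(3,6)–R(4,6)=  → 3/11 unlike.
Total adjacent occupied pairs: 51; unlike-type pairs: 19.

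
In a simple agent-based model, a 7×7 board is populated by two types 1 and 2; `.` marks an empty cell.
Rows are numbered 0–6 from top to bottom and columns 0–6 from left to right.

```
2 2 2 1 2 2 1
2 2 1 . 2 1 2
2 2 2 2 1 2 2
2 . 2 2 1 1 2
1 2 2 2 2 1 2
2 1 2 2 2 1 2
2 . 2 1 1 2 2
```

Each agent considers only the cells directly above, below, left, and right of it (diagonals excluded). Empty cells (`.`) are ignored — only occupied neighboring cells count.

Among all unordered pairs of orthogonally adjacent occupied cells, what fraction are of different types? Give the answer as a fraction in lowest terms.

33/73

Scan each occupied cell's neighbors to the right and below so each pair is counted once.
Row 0: 2(0,0)–2(0,1)= 2(0,0)–2(1,0)= 2(0,1)–2(0,2)= 2(0,1)–2(1,1)= 2(0,2)–1(0,3)≠ 2(0,2)–1(1,2)≠ 1(0,3)–2(0,4)≠ 2(0,4)–2(0,5)= 2(0,4)–2(1,4)= 2(0,5)–1(0,6)≠ 2(0,5)–1(1,5)≠ 1(0,6)–2(1,6)≠  → 6/12 unlike.
Row 1: 2(1,0)–2(1,1)= 2(1,0)–2(2,0)= 2(1,1)–1(1,2)≠ 2(1,1)–2(2,1)= 1(1,2)–2(2,2)≠ 2(1,4)–1(1,5)≠ 2(1,4)–1(2,4)≠ 1(1,5)–2(1,6)≠ 1(1,5)–2(2,5)≠ 2(1,6)–2(2,6)=  → 6/10 unlike.
Row 2: 2(2,0)–2(2,1)= 2(2,0)–2(3,0)= 2(2,1)–2(2,2)= 2(2,2)–2(2,3)= 2(2,2)–2(3,2)= 2(2,3)–1(2,4)≠ 2(2,3)–2(3,3)= 1(2,4)–2(2,5)≠ 1(2,4)–1(3,4)= 2(2,5)–2(2,6)= 2(2,5)–1(3,5)≠ 2(2,6)–2(3,6)=  → 3/12 unlike.
Row 3: 2(3,0)–1(4,0)≠ 2(3,2)–2(3,3)= 2(3,2)–2(4,2)= 2(3,3)–1(3,4)≠ 2(3,3)–2(4,3)= 1(3,4)–1(3,5)= 1(3,4)–2(4,4)≠ 1(3,5)–2(3,6)≠ 1(3,5)–1(4,5)= 2(3,6)–2(4,6)=  → 4/10 unlike.
Row 4: 1(4,0)–2(4,1)≠ 1(4,0)–2(5,0)≠ 2(4,1)–2(4,2)= 2(4,1)–1(5,1)≠ 2(4,2)–2(4,3)= 2(4,2)–2(5,2)= 2(4,3)–2(4,4)= 2(4,3)–2(5,3)= 2(4,4)–1(4,5)≠ 2(4,4)–2(5,4)= 1(4,5)–2(4,6)≠ 1(4,5)–1(5,5)= 2(4,6)–2(5,6)=  → 5/13 unlike.
Row 5: 2(5,0)–1(5,1)≠ 2(5,0)–2(6,0)= 1(5,1)–2(5,2)≠ 2(5,2)–2(5,3)= 2(5,2)–2(6,2)= 2(5,3)–2(5,4)= 2(5,3)–1(6,3)≠ 2(5,4)–1(5,5)≠ 2(5,4)–1(6,4)≠ 1(5,5)–2(5,6)≠ 1(5,5)–2(6,5)≠ 2(5,6)–2(6,6)=  → 7/12 unlike.
Row 6: 2(6,2)–1(6,3)≠ 1(6,3)–1(6,4)= 1(6,4)–2(6,5)≠ 2(6,5)–2(6,6)=  → 2/4 unlike.
Total adjacent occupied pairs: 73; unlike-type pairs: 33.
33/73 is already in lowest terms.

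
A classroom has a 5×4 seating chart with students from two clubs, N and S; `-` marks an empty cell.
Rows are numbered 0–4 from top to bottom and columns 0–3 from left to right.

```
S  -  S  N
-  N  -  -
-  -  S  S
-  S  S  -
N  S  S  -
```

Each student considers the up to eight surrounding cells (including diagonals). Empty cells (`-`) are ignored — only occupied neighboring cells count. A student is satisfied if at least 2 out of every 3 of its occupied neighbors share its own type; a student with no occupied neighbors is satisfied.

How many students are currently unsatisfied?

Row 0: (0,0)S 0/1 not · (0,2)S 0/2 not · (0,3)N 0/1 not
Row 1: (1,1)N 0/3 not
Row 2: (2,2)S 3/4 satisfied · (2,3)S 2/2 satisfied
Row 3: (3,1)S 4/5 satisfied · (3,2)S 5/5 satisfied
Row 4: (4,0)N 0/2 not · (4,1)S 3/4 satisfied · (4,2)S 3/3 satisfied
Unsatisfied: (0,0), (0,2), (0,3), (1,1), (4,0) — 5 in total.

5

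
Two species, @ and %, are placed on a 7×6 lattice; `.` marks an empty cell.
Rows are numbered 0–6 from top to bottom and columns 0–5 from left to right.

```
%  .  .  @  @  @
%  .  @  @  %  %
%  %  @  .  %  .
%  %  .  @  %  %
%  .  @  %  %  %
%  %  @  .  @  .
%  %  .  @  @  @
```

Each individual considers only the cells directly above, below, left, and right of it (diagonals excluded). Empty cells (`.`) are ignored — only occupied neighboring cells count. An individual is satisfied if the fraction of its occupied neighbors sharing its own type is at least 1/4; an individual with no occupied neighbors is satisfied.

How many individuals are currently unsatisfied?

1

Row 0: (0,0)% 1/1 ok · (0,3)@ 2/2 ok · (0,4)@ 2/3 ok · (0,5)@ 1/2 ok
Row 1: (1,0)% 2/2 ok · (1,2)@ 2/2 ok · (1,3)@ 2/3 ok · (1,4)% 2/4 ok · (1,5)% 1/2 ok
Row 2: (2,0)% 3/3 ok · (2,1)% 2/3 ok · (2,2)@ 1/2 ok · (2,4)% 2/2 ok
Row 3: (3,0)% 3/3 ok · (3,1)% 2/2 ok · (3,3)@ 0/2 unhappy · (3,4)% 3/4 ok · (3,5)% 2/2 ok
Row 4: (4,0)% 2/2 ok · (4,2)@ 1/2 ok · (4,3)% 1/3 ok · (4,4)% 3/4 ok · (4,5)% 2/2 ok
Row 5: (5,0)% 3/3 ok · (5,1)% 2/3 ok · (5,2)@ 1/2 ok · (5,4)@ 1/2 ok
Row 6: (6,0)% 2/2 ok · (6,1)% 2/2 ok · (6,3)@ 1/1 ok · (6,4)@ 3/3 ok · (6,5)@ 1/1 ok
Unsatisfied: (3,3) — 1 in total.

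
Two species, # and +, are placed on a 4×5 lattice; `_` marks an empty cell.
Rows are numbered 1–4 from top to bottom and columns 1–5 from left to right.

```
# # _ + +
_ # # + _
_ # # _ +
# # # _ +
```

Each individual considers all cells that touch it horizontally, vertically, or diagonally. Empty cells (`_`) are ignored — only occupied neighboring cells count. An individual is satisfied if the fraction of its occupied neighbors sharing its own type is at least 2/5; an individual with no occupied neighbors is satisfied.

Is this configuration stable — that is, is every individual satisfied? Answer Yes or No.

Yes

(1,1)# 2/2 ✓
(1,2)# 3/3 ✓
(1,4)+ 2/3 ✓
(1,5)+ 2/2 ✓
(2,2)# 5/5 ✓
(2,3)# 4/6 ✓
(2,4)+ 3/5 ✓
(3,2)# 6/6 ✓
(3,3)# 5/6 ✓
(3,5)+ 2/2 ✓
(4,1)# 2/2 ✓
(4,2)# 4/4 ✓
(4,3)# 3/3 ✓
(4,5)+ 1/1 ✓
All meet the threshold, so the configuration is stable.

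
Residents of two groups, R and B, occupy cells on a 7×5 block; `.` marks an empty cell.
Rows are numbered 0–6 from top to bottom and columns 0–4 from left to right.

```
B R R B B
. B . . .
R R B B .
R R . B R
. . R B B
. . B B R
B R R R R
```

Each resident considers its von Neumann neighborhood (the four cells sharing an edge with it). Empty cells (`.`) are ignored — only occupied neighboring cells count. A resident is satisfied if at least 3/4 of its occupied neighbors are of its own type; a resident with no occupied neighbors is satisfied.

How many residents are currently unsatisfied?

18

(0,0)B 0/1 unhappy
(0,1)R 1/3 unhappy
(0,2)R 1/2 unhappy
(0,3)B 1/2 unhappy
(0,4)B 1/1 ok
(1,1)B 0/2 unhappy
(2,0)R 2/2 ok
(2,1)R 2/4 unhappy
(2,2)B 1/2 unhappy
(2,3)B 2/2 ok
(3,0)R 2/2 ok
(3,1)R 2/2 ok
(3,3)B 2/3 unhappy
(3,4)R 0/2 unhappy
(4,2)R 0/2 unhappy
(4,3)B 3/4 ok
(4,4)B 1/3 unhappy
(5,2)B 1/3 unhappy
(5,3)B 2/4 unhappy
(5,4)R 1/3 unhappy
(6,0)B 0/1 unhappy
(6,1)R 1/2 unhappy
(6,2)R 2/3 unhappy
(6,3)R 2/3 unhappy
(6,4)R 2/2 ok
Unsatisfied: (0,0), (0,1), (0,2), (0,3), (1,1), (2,1), (2,2), (3,3), (3,4), (4,2), (4,4), (5,2), (5,3), (5,4), (6,0), (6,1), (6,2), (6,3) — 18 in total.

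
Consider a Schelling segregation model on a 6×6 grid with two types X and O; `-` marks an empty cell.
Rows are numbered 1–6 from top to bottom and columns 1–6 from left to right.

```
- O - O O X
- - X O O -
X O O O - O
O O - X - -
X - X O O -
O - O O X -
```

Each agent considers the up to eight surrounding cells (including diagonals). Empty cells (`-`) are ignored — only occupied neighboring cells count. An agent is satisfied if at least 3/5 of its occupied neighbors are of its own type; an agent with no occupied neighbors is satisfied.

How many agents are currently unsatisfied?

(1,2)O 0/1 unhappy
(1,4)O 3/4 ok
(1,5)O 3/4 ok
(1,6)X 0/2 unhappy
(2,3)X 0/6 unhappy
(2,4)O 5/6 ok
(2,5)O 5/6 ok
(3,1)X 0/3 unhappy
(3,2)O 3/5 ok
(3,3)O 4/6 ok
(3,4)O 3/5 ok
(3,6)O 1/1 ok
(4,1)O 2/4 unhappy
(4,2)O 3/6 unhappy
(4,4)X 1/5 unhappy
(5,1)X 0/3 unhappy
(5,3)X 1/5 unhappy
(5,4)O 3/6 unhappy
(5,5)O 2/4 unhappy
(6,1)O 0/1 unhappy
(6,3)O 2/3 ok
(6,4)O 3/5 ok
(6,5)X 0/3 unhappy
Unsatisfied: (1,2), (1,6), (2,3), (3,1), (4,1), (4,2), (4,4), (5,1), (5,3), (5,4), (5,5), (6,1), (6,5) — 13 in total.

13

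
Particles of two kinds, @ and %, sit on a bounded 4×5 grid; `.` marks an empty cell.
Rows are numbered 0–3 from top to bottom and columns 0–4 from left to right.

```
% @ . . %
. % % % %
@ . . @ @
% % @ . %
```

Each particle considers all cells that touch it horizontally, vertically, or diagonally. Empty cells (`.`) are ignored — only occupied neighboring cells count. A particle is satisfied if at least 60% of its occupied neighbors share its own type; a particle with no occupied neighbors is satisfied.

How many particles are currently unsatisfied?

12

(0,0)% 1/2 unhappy
(0,1)@ 0/3 unhappy
(0,4)% 2/2 ok
(1,1)% 2/4 unhappy
(1,2)% 2/4 unhappy
(1,3)% 3/5 ok
(1,4)% 2/4 unhappy
(2,0)@ 0/3 unhappy
(2,3)@ 2/6 unhappy
(2,4)@ 1/4 unhappy
(3,0)% 1/2 unhappy
(3,1)% 1/3 unhappy
(3,2)@ 1/2 unhappy
(3,4)% 0/2 unhappy
Unsatisfied: (0,0), (0,1), (1,1), (1,2), (1,4), (2,0), (2,3), (2,4), (3,0), (3,1), (3,2), (3,4) — 12 in total.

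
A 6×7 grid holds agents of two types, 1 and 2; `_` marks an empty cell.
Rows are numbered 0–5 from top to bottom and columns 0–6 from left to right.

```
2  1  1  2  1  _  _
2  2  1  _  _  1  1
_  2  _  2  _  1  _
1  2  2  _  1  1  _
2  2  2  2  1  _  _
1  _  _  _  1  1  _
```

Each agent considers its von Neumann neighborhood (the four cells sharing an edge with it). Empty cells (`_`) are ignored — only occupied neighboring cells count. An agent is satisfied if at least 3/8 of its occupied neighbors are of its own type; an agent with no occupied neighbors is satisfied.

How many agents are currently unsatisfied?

6

Row 0: (0,0)2 1/2 ✓ · (0,1)1 1/3 ✗ · (0,2)1 2/3 ✓ · (0,3)2 0/2 ✗ · (0,4)1 0/1 ✗
Row 1: (1,0)2 2/2 ✓ · (1,1)2 2/4 ✓ · (1,2)1 1/2 ✓ · (1,5)1 2/2 ✓ · (1,6)1 1/1 ✓
Row 2: (2,1)2 2/2 ✓ · (2,3)2 0/0 ✓ · (2,5)1 2/2 ✓
Row 3: (3,0)1 0/2 ✗ · (3,1)2 3/4 ✓ · (3,2)2 2/2 ✓ · (3,4)1 2/2 ✓ · (3,5)1 2/2 ✓
Row 4: (4,0)2 1/3 ✗ · (4,1)2 3/3 ✓ · (4,2)2 3/3 ✓ · (4,3)2 1/2 ✓ · (4,4)1 2/3 ✓
Row 5: (5,0)1 0/1 ✗ · (5,4)1 2/2 ✓ · (5,5)1 1/1 ✓
Unsatisfied: (0,1), (0,3), (0,4), (3,0), (4,0), (5,0) — 6 in total.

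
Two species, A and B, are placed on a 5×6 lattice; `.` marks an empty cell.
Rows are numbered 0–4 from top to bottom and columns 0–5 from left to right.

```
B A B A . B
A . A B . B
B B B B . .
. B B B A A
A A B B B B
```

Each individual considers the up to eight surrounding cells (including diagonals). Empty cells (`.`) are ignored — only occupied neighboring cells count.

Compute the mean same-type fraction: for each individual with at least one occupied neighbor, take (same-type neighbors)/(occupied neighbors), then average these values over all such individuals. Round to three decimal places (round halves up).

(0,0)B 0/2
(0,1)A 2/4
(0,2)B 1/4
(0,3)A 1/3
(0,5)B 1/1
(1,0)A 1/4
(1,2)A 2/7
(1,3)B 3/5
(1,5)B 1/1
(2,0)B 2/3
(2,1)B 4/6
(2,2)B 6/7
(2,3)B 4/6
(3,1)B 5/7
(3,2)B 7/8
(3,3)B 6/7
(3,4)A 1/6
(3,5)A 1/3
(4,0)A 1/2
(4,1)A 1/4
(4,2)B 4/5
(4,3)B 4/5
(4,4)B 3/5
(4,5)B 1/3
Sum over 24 individuals: 0/2 + 2/4 + 1/4 + 1/3 + 1/1 + 1/4 + 2/7 + 3/5 + 1/1 + 2/3 + 4/6 + 6/7 + 4/6 + 5/7 + 7/8 + 6/7 + 1/6 + 1/3 + 1/2 + 1/4 + 4/5 + 4/5 + 3/5 + 1/3 = 11177/840; mean = 11177/840 ÷ 24 = 11177/20160 = 0.554414… → 0.554.

0.554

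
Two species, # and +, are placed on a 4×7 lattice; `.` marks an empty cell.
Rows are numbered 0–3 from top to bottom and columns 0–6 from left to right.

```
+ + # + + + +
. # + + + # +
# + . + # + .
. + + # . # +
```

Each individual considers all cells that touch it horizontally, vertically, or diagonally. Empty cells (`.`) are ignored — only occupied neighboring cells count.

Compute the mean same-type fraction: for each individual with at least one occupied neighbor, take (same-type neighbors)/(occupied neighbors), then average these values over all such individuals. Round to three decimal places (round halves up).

Row 0: (0,0)+ 1/2 · (0,1)+ 2/4 · (0,2)# 1/5 · (0,3)+ 4/5 · (0,4)+ 4/5 · (0,5)+ 4/5 · (0,6)+ 2/3
Row 1: (1,1)# 2/6 · (1,2)+ 5/7 · (1,3)+ 5/7 · (1,4)+ 6/8 · (1,5)# 1/7 · (1,6)+ 3/4
Row 2: (2,0)# 1/3 · (2,1)+ 3/5 · (2,3)+ 4/6 · (2,4)# 3/7 · (2,5)+ 3/6
Row 3: (3,1)+ 2/3 · (3,2)+ 3/4 · (3,3)# 1/3 · (3,5)# 1/3 · (3,6)+ 1/2
Sum over 23 individuals: 1/2 + 2/4 + 1/5 + 4/5 + 4/5 + 4/5 + 2/3 + 2/6 + 5/7 + 5/7 + 6/8 + 1/7 + 3/4 + 1/3 + 3/5 + 4/6 + 3/7 + 3/6 + 2/3 + 3/4 + 1/3 + 1/3 + 1/2 = 767/60; mean = 767/60 ÷ 23 = 767/1380 = 0.555797… → 0.556.

0.556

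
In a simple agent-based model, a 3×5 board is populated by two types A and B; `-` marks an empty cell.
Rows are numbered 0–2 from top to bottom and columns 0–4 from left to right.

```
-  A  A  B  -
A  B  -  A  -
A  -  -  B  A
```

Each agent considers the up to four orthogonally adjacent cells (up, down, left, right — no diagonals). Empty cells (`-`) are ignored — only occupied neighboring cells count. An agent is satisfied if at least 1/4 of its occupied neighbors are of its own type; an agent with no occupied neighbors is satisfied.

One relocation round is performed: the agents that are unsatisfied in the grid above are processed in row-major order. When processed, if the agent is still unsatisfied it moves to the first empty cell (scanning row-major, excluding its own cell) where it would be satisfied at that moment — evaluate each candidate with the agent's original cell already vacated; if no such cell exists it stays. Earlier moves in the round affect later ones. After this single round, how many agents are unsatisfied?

0

Initially unsatisfied (in order): (0,3), (1,1), (1,3), (2,3), (2,4).
  (0,3) → (0,4).
  (1,1) → (0,3).
  (1,3) → (0,0).
  (2,3) → (1,3).
  (2,4): now satisfied by earlier moves; stays.
Resulting grid:
A A A B B
A - - B -
A - - - A
All satisfied now.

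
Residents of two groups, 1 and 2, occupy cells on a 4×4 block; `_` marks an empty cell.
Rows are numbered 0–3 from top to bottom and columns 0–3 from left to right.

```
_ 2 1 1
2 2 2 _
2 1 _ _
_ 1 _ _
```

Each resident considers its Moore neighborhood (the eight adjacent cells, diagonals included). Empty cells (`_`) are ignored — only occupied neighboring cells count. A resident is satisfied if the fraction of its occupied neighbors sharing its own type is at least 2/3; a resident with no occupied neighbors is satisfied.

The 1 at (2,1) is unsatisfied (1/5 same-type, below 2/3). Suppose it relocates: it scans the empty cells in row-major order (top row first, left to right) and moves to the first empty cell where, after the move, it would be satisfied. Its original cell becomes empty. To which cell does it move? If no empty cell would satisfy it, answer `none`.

Vacating (2,1). Empty cells in order:
  (0,0): 0/3 same-type → still unsatisfied.
  (1,3): 2/3 same-type → satisfied — stop here.

(1,3)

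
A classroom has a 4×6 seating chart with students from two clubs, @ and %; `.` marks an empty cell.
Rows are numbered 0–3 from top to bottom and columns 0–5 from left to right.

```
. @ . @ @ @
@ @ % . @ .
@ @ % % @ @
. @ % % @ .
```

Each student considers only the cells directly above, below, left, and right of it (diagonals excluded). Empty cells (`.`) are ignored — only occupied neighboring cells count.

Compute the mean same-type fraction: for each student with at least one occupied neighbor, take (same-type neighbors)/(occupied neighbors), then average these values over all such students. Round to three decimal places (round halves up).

Row 0: (0,1)@ 1/1 · (0,3)@ 1/1 · (0,4)@ 3/3 · (0,5)@ 1/1
Row 1: (1,0)@ 2/2 · (1,1)@ 3/4 · (1,2)% 1/2 · (1,4)@ 2/2
Row 2: (2,0)@ 2/2 · (2,1)@ 3/4 · (2,2)% 3/4 · (2,3)% 2/3 · (2,4)@ 3/4 · (2,5)@ 1/1
Row 3: (3,1)@ 1/2 · (3,2)% 2/3 · (3,3)% 2/3 · (3,4)@ 1/2
Sum over 18 students: 1/1 + 1/1 + 3/3 + 1/1 + 2/2 + 3/4 + 1/2 + 2/2 + 2/2 + 3/4 + 3/4 + 2/3 + 3/4 + 1/1 + 1/2 + 2/3 + 2/3 + 1/2 = 29/2; mean = 29/2 ÷ 18 = 29/36 = 0.805555… → 0.806.

0.806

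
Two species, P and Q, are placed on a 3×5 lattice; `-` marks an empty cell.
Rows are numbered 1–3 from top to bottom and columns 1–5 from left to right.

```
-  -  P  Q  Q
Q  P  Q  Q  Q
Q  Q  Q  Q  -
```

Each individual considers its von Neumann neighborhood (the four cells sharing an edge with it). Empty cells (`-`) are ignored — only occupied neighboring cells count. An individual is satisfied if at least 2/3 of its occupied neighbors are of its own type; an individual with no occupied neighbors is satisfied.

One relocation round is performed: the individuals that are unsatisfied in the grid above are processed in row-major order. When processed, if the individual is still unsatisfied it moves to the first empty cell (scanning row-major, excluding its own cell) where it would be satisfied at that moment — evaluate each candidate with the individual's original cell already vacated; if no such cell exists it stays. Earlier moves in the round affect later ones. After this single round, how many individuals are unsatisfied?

1

Initially unsatisfied (in order): (1,3), (2,1), (2,2), (2,3).
  (1,3) → (1,2).
  (2,1) → (1,3).
  (2,2) → (1,1).
  (2,3): now satisfied by earlier moves; stays.
Resulting grid:
P P Q Q Q
- - Q Q Q
Q Q Q Q -
Unsatisfied now: (1,2).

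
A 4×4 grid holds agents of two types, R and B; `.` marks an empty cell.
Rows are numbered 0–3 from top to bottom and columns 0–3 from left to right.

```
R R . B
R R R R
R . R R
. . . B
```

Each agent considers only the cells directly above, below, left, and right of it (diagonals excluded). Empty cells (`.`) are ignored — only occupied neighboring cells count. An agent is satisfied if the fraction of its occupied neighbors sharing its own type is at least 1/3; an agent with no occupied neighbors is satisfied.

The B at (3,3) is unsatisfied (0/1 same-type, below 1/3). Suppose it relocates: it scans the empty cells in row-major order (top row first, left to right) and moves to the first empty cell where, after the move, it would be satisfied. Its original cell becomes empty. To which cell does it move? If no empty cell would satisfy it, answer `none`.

(0,2)

Vacating (3,3). Empty cells in order:
  (0,2): 1/3 same-type → satisfied — stop here.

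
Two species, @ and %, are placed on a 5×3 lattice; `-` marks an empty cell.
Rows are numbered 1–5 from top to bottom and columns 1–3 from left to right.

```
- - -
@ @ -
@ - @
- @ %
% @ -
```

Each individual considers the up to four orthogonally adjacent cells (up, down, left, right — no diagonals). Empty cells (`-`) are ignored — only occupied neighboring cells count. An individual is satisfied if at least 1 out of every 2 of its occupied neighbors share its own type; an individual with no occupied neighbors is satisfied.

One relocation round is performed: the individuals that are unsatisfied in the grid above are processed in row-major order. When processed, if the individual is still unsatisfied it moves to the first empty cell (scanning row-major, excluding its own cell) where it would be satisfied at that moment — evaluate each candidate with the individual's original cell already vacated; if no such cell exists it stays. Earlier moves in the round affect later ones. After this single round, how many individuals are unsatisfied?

0

Initially unsatisfied (in order): (3,3), (4,3), (5,1).
  (3,3) → (1,1).
  (4,3) → (1,3).
  (5,1) → (2,3).
Resulting grid:
@ - %
@ @ %
@ - -
- @ -
- @ -
All satisfied now.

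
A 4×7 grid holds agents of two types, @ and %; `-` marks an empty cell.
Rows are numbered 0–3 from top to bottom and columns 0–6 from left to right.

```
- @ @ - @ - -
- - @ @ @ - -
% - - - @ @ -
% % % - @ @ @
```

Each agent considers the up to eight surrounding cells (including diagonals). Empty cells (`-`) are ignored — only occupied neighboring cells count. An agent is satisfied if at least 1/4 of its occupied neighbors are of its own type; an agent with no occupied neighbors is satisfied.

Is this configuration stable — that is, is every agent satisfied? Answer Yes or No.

(0,1)@ 2/2 satisfied
(0,2)@ 3/3 satisfied
(0,4)@ 2/2 satisfied
(1,2)@ 3/3 satisfied
(1,3)@ 5/5 satisfied
(1,4)@ 4/4 satisfied
(2,0)% 2/2 satisfied
(2,4)@ 5/5 satisfied
(2,5)@ 5/5 satisfied
(3,0)% 2/2 satisfied
(3,1)% 3/3 satisfied
(3,2)% 1/1 satisfied
(3,4)@ 3/3 satisfied
(3,5)@ 4/4 satisfied
(3,6)@ 2/2 satisfied
All meet the threshold, so the configuration is stable.

Yes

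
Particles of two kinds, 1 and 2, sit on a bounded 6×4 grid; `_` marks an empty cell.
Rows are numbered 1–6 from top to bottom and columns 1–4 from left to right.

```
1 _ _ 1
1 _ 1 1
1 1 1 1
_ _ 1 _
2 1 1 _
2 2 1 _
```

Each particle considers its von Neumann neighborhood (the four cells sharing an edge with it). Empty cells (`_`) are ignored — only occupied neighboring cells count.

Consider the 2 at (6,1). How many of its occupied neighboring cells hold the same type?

2

Occupied neighbors of (6,1): (5,1)=2, (6,2)=2.
Same type (2): 2 of 2.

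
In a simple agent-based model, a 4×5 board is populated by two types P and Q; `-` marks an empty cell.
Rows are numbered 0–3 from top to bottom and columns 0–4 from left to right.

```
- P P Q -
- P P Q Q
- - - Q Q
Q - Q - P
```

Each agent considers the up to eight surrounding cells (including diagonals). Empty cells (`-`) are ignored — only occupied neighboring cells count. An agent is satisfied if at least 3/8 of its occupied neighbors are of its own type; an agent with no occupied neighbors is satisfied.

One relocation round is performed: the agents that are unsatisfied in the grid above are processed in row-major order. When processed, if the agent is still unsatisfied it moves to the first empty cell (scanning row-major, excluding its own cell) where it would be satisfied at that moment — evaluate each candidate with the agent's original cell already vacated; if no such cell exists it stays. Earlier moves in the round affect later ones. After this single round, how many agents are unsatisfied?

0

Initially unsatisfied (in order): (3,4).
  (3,4) → (0,0).
Resulting grid:
P P P Q -
- P P Q Q
- - - Q Q
Q - Q - -
All satisfied now.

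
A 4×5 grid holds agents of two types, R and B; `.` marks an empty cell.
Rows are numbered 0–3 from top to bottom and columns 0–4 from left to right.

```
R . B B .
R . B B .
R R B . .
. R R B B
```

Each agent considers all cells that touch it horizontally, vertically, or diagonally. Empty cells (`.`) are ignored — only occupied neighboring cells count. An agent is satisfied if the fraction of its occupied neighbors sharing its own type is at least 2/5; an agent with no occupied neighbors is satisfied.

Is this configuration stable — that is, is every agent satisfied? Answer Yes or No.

Yes

(0,0)R 1/1 ✓
(0,2)B 3/3 ✓
(0,3)B 3/3 ✓
(1,0)R 3/3 ✓
(1,2)B 4/5 ✓
(1,3)B 4/4 ✓
(2,0)R 3/3 ✓
(2,1)R 4/6 ✓
(2,2)B 3/6 ✓
(3,1)R 3/4 ✓
(3,2)R 2/4 ✓
(3,3)B 2/3 ✓
(3,4)B 1/1 ✓
All meet the threshold, so the configuration is stable.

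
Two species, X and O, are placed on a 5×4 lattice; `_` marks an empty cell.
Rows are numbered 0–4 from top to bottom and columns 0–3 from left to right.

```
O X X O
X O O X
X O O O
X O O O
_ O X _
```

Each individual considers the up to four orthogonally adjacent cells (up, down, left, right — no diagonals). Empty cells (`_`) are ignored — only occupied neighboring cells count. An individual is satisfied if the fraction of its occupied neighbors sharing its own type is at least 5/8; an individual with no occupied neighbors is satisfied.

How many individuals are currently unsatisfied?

11

(0,0)O 0/2 unhappy
(0,1)X 1/3 unhappy
(0,2)X 1/3 unhappy
(0,3)O 0/2 unhappy
(1,0)X 1/3 unhappy
(1,1)O 2/4 unhappy
(1,2)O 2/4 unhappy
(1,3)X 0/3 unhappy
(2,0)X 2/3 ok
(2,1)O 3/4 ok
(2,2)O 4/4 ok
(2,3)O 2/3 ok
(3,0)X 1/2 unhappy
(3,1)O 3/4 ok
(3,2)O 3/4 ok
(3,3)O 2/2 ok
(4,1)O 1/2 unhappy
(4,2)X 0/2 unhappy
Unsatisfied: (0,0), (0,1), (0,2), (0,3), (1,0), (1,1), (1,2), (1,3), (3,0), (4,1), (4,2) — 11 in total.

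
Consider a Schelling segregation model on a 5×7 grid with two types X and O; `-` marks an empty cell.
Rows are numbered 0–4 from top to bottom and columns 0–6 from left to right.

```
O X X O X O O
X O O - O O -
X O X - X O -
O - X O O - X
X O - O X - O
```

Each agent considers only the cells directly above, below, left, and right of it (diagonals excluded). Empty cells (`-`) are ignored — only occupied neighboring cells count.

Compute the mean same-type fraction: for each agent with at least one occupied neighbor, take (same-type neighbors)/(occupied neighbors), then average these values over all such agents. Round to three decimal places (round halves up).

(0,0)O 0/2
(0,1)X 1/3
(0,2)X 1/3
(0,3)O 0/2
(0,4)X 0/3
(0,5)O 2/3
(0,6)O 1/1
(1,0)X 1/3
(1,1)O 2/4
(1,2)O 1/3
(1,4)O 1/3
(1,5)O 3/3
(2,0)X 1/3
(2,1)O 1/3
(2,2)X 1/3
(2,4)X 0/3
(2,5)O 1/2
(3,0)O 0/2
(3,2)X 1/2
(3,3)O 2/3
(3,4)O 1/3
(3,6)X 0/1
(4,0)X 0/2
(4,1)O 0/1
(4,3)O 1/2
(4,4)X 0/2
(4,6)O 0/1
Sum over 27 agents: 0/2 + 1/3 + 1/3 + 0/2 + 0/3 + 2/3 + 1/1 + 1/3 + 2/4 + 1/3 + 1/3 + 3/3 + 1/3 + 1/3 + 1/3 + 0/3 + 1/2 + 0/2 + 1/2 + 2/3 + 1/3 + 0/1 + 0/2 + 0/1 + 1/2 + 0/2 + 0/1 = 25/3; mean = 25/3 ÷ 27 = 25/81 = 0.308641… → 0.309.

0.309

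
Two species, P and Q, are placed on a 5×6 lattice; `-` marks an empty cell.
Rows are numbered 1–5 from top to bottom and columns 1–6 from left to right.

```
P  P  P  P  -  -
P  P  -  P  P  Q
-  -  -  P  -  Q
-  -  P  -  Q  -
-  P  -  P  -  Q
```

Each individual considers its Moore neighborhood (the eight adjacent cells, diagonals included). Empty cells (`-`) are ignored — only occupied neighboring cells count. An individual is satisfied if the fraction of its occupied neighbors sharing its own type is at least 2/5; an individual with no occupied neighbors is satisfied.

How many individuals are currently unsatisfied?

0

Row 1: (1,1)P 3/3 ok · (1,2)P 4/4 ok · (1,3)P 4/4 ok · (1,4)P 3/3 ok
Row 2: (2,1)P 3/3 ok · (2,2)P 4/4 ok · (2,4)P 4/4 ok · (2,5)P 3/5 ok · (2,6)Q 1/2 ok
Row 3: (3,4)P 3/4 ok · (3,6)Q 2/3 ok
Row 4: (4,3)P 3/3 ok · (4,5)Q 2/4 ok
Row 5: (5,2)P 1/1 ok · (5,4)P 1/2 ok · (5,6)Q 1/1 ok
Every one meets the threshold.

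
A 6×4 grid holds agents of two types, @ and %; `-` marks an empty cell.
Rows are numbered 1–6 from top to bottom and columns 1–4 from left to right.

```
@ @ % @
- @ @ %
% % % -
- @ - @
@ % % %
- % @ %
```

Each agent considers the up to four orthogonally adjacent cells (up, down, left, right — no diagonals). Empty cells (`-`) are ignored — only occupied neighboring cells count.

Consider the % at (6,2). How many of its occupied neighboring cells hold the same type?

1

Occupied neighbors of (6,2): (5,2)=%, (6,3)=@.
Same type (%): 1 of 2.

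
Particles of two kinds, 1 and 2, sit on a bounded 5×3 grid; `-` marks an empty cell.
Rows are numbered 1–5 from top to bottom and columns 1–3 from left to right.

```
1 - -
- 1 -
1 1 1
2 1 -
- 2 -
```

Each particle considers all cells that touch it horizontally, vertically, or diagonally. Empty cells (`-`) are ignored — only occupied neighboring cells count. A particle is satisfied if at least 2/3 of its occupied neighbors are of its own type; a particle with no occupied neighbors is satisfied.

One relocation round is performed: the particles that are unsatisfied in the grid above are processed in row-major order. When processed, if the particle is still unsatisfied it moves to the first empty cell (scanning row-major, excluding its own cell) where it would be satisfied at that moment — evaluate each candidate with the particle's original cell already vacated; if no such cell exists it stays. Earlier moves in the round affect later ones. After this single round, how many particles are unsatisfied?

Initially unsatisfied (in order): (4,1), (4,2), (5,2).
  (4,1): no empty cell satisfies it; stays.
  (4,2) → (1,2).
  (5,2): now satisfied by earlier moves; stays.
Resulting grid:
1 1 -
- 1 -
1 1 1
2 - -
- 2 -
Unsatisfied now: (4,1).

1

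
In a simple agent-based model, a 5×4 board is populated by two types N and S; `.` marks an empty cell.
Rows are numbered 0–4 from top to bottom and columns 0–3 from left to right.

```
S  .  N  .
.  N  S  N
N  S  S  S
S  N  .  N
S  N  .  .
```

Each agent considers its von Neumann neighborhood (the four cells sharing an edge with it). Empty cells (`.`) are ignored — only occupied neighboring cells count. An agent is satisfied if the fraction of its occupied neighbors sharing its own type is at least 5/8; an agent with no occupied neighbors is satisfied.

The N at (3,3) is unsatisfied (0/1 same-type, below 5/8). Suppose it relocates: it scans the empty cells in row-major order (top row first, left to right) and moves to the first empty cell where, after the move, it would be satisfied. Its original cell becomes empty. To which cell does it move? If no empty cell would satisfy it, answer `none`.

(0,1)

Vacating (3,3). Empty cells in order:
  (0,1): 2/3 same-type → satisfied — stop here.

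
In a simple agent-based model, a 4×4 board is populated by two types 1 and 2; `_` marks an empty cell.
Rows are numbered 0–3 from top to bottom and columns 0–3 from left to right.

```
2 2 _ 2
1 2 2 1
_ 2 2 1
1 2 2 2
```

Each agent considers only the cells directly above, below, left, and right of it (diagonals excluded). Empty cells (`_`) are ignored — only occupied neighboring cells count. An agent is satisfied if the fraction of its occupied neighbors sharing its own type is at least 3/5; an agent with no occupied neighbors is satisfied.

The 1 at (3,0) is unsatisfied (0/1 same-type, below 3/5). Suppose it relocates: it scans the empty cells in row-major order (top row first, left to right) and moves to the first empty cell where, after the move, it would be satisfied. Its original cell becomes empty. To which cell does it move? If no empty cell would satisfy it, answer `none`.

Vacating (3,0). Empty cells in order:
  (0,2): 0/3 same-type → still unsatisfied.
  (2,0): 1/2 same-type → still unsatisfied.

none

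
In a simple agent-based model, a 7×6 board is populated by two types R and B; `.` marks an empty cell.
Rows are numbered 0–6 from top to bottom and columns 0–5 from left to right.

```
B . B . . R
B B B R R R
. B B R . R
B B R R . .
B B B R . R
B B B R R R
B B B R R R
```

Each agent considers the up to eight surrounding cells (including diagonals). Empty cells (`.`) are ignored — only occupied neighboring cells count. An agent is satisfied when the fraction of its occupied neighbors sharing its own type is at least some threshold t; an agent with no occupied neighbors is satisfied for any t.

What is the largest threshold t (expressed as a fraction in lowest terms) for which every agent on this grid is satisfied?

3/8

Row 0: (0,0)B 2/2 · (0,2)B 2/3 · (0,5)R 2/2
Row 1: (1,0)B 3/3 · (1,1)B 6/6 · (1,2)B 4/6 · (1,3)R 2/5 · (1,4)R 5/5 · (1,5)R 3/3
Row 2: (2,1)B 6/7 · (2,2)B 4/8 · (2,3)R 4/6 · (2,5)R 2/2
Row 3: (3,0)B 4/4 · (3,1)B 6/7 · (3,2)R 3/8 · (3,3)R 3/5
Row 4: (4,0)B 5/5 · (4,1)B 7/8 · (4,2)B 4/8 · (4,3)R 4/6 · (4,5)R 2/2
Row 5: (5,0)B 5/5 · (5,1)B 8/8 · (5,2)B 5/8 · (5,3)R 4/7 · (5,4)R 7/7 · (5,5)R 4/4
Row 6: (6,0)B 3/3 · (6,1)B 5/5 · (6,2)B 3/5 · (6,3)R 3/5 · (6,4)R 5/5 · (6,5)R 3/3
The smallest same-type fraction is 3/8 at (3,2), which reduces to 3/8. Any threshold above that leaves this agent unsatisfied.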